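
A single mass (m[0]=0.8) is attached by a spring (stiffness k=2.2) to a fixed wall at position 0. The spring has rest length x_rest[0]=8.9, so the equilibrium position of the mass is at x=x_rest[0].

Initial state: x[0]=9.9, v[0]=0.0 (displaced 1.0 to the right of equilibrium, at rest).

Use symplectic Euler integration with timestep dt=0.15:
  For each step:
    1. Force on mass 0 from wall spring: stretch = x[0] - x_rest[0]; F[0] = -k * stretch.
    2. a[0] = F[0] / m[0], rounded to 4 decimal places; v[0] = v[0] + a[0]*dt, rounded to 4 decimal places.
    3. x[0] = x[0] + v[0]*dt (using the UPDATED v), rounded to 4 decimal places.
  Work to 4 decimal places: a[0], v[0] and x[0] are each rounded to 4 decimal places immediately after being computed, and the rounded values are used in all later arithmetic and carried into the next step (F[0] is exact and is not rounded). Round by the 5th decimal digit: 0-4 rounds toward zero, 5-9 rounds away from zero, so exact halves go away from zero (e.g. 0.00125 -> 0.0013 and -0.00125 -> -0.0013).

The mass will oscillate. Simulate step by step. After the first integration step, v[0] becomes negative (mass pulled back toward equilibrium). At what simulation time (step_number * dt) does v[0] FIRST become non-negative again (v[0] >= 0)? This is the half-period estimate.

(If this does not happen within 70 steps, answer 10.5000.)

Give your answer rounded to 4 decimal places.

Step 0: x=[9.9000] v=[0.0000]
Step 1: x=[9.8381] v=[-0.4125]
Step 2: x=[9.7182] v=[-0.7995]
Step 3: x=[9.5477] v=[-1.1370]
Step 4: x=[9.3371] v=[-1.4042]
Step 5: x=[9.0994] v=[-1.5845]
Step 6: x=[8.8494] v=[-1.6668]
Step 7: x=[8.6025] v=[-1.6459]
Step 8: x=[8.3740] v=[-1.5232]
Step 9: x=[8.1781] v=[-1.3062]
Step 10: x=[8.0268] v=[-1.0084]
Step 11: x=[7.9296] v=[-0.6482]
Step 12: x=[7.8924] v=[-0.2479]
Step 13: x=[7.9176] v=[0.1677]
First v>=0 after going negative at step 13, time=1.9500

Answer: 1.9500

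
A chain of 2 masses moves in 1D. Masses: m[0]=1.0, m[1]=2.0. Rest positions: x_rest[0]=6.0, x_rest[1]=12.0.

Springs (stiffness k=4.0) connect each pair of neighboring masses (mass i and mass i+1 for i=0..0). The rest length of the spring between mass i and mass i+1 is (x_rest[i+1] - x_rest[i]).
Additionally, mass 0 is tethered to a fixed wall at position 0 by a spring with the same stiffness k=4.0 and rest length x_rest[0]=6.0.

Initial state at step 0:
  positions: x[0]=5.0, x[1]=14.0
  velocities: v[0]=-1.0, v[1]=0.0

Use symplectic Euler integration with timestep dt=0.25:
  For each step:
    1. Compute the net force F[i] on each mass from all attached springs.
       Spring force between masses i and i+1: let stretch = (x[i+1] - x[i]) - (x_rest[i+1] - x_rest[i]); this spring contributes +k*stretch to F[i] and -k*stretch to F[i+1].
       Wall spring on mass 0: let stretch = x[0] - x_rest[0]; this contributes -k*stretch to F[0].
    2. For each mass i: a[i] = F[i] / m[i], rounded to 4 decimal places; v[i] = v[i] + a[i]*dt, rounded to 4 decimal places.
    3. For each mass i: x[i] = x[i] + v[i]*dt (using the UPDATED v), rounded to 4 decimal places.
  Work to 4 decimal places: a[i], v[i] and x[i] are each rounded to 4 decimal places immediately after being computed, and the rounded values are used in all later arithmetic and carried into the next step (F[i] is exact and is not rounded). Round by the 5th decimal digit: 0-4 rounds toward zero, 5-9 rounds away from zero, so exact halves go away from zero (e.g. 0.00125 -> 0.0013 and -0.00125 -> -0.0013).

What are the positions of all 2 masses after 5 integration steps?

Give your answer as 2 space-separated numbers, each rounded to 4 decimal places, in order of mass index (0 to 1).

Step 0: x=[5.0000 14.0000] v=[-1.0000 0.0000]
Step 1: x=[5.7500 13.6250] v=[3.0000 -1.5000]
Step 2: x=[7.0313 13.0156] v=[5.1250 -2.4375]
Step 3: x=[8.0508 12.4082] v=[4.0780 -2.4297]
Step 4: x=[8.1470 12.0061] v=[0.3846 -1.6084]
Step 5: x=[7.1712 11.8716] v=[-3.9033 -0.5380]

Answer: 7.1712 11.8716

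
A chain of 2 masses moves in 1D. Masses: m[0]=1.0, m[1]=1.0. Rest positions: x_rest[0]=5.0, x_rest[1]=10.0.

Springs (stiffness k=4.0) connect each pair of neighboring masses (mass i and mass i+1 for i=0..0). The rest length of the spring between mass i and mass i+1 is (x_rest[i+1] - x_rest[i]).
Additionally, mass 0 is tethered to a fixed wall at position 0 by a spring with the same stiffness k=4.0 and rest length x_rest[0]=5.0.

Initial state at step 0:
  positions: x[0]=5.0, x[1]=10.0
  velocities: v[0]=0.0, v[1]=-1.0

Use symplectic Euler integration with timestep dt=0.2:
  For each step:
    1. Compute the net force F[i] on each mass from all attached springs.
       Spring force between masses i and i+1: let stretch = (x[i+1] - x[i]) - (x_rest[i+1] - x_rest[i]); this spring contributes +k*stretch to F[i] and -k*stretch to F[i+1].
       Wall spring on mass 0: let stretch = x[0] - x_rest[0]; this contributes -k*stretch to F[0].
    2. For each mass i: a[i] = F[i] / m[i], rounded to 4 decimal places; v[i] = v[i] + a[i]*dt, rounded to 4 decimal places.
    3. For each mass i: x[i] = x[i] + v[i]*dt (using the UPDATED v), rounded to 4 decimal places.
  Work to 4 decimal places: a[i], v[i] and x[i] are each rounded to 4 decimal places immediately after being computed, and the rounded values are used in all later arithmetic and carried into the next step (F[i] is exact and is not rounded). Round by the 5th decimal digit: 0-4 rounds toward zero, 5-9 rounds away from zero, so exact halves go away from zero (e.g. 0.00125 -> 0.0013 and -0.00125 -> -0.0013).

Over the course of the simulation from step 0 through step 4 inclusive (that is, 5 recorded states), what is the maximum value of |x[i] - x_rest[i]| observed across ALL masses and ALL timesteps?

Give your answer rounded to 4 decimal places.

Step 0: x=[5.0000 10.0000] v=[0.0000 -1.0000]
Step 1: x=[5.0000 9.8000] v=[0.0000 -1.0000]
Step 2: x=[4.9680 9.6320] v=[-0.1600 -0.8400]
Step 3: x=[4.8874 9.5178] v=[-0.4032 -0.5712]
Step 4: x=[4.7656 9.4627] v=[-0.6088 -0.2755]
Max displacement = 0.5373

Answer: 0.5373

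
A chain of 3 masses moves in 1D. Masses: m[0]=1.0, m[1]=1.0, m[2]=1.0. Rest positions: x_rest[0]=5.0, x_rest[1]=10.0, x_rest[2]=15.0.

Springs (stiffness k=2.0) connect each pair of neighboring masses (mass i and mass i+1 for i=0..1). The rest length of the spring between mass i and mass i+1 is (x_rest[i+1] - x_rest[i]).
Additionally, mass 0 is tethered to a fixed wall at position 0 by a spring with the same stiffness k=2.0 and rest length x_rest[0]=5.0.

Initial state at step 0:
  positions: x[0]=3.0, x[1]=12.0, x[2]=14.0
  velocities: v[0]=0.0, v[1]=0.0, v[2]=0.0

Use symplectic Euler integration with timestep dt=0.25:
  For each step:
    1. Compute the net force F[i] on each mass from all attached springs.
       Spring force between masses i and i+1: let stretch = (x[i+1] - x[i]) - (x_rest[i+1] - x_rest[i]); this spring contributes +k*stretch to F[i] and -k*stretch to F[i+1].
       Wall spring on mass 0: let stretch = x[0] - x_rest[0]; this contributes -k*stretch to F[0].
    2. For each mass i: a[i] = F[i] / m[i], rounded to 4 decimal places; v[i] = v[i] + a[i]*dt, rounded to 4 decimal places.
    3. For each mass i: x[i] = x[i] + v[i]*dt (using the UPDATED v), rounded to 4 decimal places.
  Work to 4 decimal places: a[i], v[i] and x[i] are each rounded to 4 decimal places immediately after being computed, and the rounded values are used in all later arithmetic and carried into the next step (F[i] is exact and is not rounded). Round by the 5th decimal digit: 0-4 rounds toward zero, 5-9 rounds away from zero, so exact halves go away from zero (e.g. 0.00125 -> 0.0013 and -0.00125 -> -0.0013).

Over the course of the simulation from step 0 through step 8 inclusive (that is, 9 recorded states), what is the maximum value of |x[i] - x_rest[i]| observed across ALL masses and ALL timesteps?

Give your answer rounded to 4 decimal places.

Step 0: x=[3.0000 12.0000 14.0000] v=[0.0000 0.0000 0.0000]
Step 1: x=[3.7500 11.1250 14.3750] v=[3.0000 -3.5000 1.5000]
Step 2: x=[4.9531 9.7344 14.9688] v=[4.8125 -5.5625 2.3750]
Step 3: x=[6.1348 8.4004 15.5333] v=[4.7266 -5.3360 2.2578]
Step 4: x=[6.8328 7.6748 15.8312] v=[2.7920 -2.9024 1.1914]
Step 5: x=[6.7820 7.8635 15.7345] v=[-0.2034 0.7548 -0.3868]
Step 6: x=[6.0186 8.9009 15.2789] v=[-3.0537 4.1496 -1.8223]
Step 7: x=[4.8631 10.3753 14.6511] v=[-4.6219 5.8975 -2.5113]
Step 8: x=[3.7888 11.6951 14.1138] v=[-4.2974 5.2793 -2.1492]
Max displacement = 2.3252

Answer: 2.3252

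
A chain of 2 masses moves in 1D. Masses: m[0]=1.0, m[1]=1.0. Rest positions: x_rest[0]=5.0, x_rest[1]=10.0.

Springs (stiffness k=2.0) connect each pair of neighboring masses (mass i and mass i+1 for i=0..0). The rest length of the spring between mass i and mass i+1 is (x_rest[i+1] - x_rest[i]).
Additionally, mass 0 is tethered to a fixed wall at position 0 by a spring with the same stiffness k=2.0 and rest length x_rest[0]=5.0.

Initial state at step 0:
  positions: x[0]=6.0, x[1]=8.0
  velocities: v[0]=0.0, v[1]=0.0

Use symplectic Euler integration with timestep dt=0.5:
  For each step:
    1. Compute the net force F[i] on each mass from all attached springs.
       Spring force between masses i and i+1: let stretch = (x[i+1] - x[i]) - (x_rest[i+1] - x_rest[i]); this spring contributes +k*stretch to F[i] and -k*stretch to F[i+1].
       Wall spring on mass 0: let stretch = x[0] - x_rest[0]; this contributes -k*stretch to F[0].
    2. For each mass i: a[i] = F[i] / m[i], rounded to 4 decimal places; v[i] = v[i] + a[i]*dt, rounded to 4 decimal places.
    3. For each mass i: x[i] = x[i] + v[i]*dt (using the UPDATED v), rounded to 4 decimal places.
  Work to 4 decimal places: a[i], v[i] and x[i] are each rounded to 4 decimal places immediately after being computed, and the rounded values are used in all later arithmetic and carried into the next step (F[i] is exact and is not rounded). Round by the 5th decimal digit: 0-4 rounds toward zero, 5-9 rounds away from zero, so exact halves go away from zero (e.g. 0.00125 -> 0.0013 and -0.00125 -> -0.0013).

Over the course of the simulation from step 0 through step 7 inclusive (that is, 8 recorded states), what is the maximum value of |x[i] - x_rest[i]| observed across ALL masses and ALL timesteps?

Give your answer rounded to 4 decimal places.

Step 0: x=[6.0000 8.0000] v=[0.0000 0.0000]
Step 1: x=[4.0000 9.5000] v=[-4.0000 3.0000]
Step 2: x=[2.7500 10.7500] v=[-2.5000 2.5000]
Step 3: x=[4.1250 10.5000] v=[2.7500 -0.5000]
Step 4: x=[6.6250 9.5625] v=[5.0000 -1.8750]
Step 5: x=[7.2813 9.6563] v=[1.3125 0.1875]
Step 6: x=[5.4844 11.0626] v=[-3.5938 2.8125]
Step 7: x=[3.7344 12.1798] v=[-3.5000 2.2343]
Max displacement = 2.2813

Answer: 2.2813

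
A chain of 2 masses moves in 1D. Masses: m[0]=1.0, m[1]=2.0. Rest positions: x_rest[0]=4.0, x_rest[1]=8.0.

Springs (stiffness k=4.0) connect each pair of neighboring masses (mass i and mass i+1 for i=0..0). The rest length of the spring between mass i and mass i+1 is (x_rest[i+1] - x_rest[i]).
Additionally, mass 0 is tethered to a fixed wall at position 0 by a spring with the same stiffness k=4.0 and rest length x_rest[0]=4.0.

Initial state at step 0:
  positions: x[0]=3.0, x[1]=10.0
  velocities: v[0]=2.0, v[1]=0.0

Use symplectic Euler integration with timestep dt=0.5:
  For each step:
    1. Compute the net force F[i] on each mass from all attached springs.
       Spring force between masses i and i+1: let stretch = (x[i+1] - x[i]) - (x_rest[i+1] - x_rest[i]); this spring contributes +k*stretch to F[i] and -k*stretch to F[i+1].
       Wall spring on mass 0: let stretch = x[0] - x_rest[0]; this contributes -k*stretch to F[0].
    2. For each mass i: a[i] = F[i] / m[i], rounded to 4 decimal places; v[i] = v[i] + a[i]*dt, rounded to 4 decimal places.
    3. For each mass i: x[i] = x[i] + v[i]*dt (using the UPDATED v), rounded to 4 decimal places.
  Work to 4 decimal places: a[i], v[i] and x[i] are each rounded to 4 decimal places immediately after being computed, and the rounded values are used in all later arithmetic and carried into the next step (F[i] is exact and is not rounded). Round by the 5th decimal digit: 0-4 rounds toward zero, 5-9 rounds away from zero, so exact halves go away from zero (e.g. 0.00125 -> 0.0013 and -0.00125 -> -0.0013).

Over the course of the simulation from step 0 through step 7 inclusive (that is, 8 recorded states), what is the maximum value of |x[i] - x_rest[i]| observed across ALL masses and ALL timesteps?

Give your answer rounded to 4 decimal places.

Answer: 4.0156

Derivation:
Step 0: x=[3.0000 10.0000] v=[2.0000 0.0000]
Step 1: x=[8.0000 8.5000] v=[10.0000 -3.0000]
Step 2: x=[5.5000 8.7500] v=[-5.0000 0.5000]
Step 3: x=[0.7500 9.3750] v=[-9.5000 1.2500]
Step 4: x=[3.8750 7.6875] v=[6.2500 -3.3750]
Step 5: x=[6.9375 6.0938] v=[6.1250 -3.1875]
Step 6: x=[2.2188 6.9219] v=[-9.4374 1.6562]
Step 7: x=[-0.0156 7.3985] v=[-4.4688 0.9531]
Max displacement = 4.0156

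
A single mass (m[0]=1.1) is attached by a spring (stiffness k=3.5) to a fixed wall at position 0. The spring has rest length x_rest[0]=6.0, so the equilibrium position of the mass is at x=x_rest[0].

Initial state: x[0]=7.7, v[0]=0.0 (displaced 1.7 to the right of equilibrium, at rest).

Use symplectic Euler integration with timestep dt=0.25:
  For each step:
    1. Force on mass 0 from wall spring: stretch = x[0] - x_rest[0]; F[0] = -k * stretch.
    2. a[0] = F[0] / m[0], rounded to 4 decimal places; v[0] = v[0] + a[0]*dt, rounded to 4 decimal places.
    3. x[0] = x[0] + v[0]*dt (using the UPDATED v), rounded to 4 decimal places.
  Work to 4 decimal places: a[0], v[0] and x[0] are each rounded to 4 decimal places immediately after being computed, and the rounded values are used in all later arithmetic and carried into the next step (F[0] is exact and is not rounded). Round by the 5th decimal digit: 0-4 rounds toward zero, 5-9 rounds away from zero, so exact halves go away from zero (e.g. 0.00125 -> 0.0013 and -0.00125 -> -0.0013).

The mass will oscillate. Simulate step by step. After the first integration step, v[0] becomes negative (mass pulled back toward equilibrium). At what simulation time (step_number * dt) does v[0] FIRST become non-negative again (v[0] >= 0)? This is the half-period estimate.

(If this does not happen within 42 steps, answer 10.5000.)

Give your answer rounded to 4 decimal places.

Answer: 1.7500

Derivation:
Step 0: x=[7.7000] v=[0.0000]
Step 1: x=[7.3619] v=[-1.3523]
Step 2: x=[6.7530] v=[-2.4356]
Step 3: x=[5.9944] v=[-3.0346]
Step 4: x=[5.2369] v=[-3.0302]
Step 5: x=[4.6311] v=[-2.4232]
Step 6: x=[4.2975] v=[-1.3343]
Step 7: x=[4.3025] v=[0.0200]
First v>=0 after going negative at step 7, time=1.7500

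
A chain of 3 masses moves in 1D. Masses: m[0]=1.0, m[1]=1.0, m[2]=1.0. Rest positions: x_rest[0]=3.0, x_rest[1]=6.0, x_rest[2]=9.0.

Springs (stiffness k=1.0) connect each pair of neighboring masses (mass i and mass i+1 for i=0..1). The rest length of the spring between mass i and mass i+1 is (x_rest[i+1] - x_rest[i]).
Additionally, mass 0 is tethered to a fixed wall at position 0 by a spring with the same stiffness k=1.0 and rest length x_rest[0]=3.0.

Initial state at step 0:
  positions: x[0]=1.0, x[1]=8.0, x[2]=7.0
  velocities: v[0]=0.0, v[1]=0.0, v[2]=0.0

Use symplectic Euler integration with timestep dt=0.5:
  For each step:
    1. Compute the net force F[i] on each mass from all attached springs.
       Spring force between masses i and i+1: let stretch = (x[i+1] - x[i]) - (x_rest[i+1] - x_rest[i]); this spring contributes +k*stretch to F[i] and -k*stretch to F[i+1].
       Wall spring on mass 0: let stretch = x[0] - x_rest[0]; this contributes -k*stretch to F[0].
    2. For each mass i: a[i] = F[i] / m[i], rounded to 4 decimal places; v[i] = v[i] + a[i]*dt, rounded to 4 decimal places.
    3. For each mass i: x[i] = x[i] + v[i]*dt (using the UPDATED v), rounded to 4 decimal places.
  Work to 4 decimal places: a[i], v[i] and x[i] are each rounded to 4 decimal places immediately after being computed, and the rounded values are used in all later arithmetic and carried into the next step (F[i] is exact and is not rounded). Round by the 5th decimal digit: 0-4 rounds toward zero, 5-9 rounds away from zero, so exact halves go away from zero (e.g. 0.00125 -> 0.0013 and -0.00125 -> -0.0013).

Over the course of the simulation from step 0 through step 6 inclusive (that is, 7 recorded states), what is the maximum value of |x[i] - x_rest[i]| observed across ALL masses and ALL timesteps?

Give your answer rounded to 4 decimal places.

Step 0: x=[1.0000 8.0000 7.0000] v=[0.0000 0.0000 0.0000]
Step 1: x=[2.5000 6.0000 8.0000] v=[3.0000 -4.0000 2.0000]
Step 2: x=[4.2500 3.6250 9.2500] v=[3.5000 -4.7500 2.5000]
Step 3: x=[4.7813 2.8125 9.8438] v=[1.0625 -1.6250 1.1875]
Step 4: x=[3.6250 4.2501 9.4297] v=[-2.3126 2.8751 -0.8282]
Step 5: x=[1.7187 6.8263 8.4707] v=[-3.8126 5.1524 -1.9180]
Step 6: x=[0.6596 8.5367 7.8506] v=[-2.1182 3.4208 -1.2402]
Max displacement = 3.1875

Answer: 3.1875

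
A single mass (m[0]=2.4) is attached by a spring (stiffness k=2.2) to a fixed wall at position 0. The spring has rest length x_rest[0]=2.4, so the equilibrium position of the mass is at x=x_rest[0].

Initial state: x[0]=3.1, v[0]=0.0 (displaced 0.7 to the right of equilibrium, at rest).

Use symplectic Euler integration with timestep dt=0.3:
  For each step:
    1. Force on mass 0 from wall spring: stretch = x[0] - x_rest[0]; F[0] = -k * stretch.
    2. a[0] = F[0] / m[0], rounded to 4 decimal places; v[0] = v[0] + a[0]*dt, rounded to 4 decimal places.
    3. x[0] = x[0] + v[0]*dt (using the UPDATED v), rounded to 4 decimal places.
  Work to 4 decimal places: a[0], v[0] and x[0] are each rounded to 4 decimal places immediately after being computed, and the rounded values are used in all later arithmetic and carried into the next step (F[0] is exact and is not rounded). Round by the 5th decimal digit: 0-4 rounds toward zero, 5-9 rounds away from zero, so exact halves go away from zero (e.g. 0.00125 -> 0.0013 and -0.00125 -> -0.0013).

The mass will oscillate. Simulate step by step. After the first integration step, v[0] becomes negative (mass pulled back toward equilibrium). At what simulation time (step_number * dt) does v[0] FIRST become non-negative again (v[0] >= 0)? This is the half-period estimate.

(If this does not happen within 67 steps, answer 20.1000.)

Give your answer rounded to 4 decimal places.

Step 0: x=[3.1000] v=[0.0000]
Step 1: x=[3.0423] v=[-0.1925]
Step 2: x=[2.9316] v=[-0.3691]
Step 3: x=[2.7770] v=[-0.5153]
Step 4: x=[2.5913] v=[-0.6190]
Step 5: x=[2.3898] v=[-0.6716]
Step 6: x=[2.1892] v=[-0.6688]
Step 7: x=[2.0060] v=[-0.6108]
Step 8: x=[1.8553] v=[-0.5024]
Step 9: x=[1.7495] v=[-0.3526]
Step 10: x=[1.6974] v=[-0.1737]
Step 11: x=[1.7033] v=[0.0195]
First v>=0 after going negative at step 11, time=3.3000

Answer: 3.3000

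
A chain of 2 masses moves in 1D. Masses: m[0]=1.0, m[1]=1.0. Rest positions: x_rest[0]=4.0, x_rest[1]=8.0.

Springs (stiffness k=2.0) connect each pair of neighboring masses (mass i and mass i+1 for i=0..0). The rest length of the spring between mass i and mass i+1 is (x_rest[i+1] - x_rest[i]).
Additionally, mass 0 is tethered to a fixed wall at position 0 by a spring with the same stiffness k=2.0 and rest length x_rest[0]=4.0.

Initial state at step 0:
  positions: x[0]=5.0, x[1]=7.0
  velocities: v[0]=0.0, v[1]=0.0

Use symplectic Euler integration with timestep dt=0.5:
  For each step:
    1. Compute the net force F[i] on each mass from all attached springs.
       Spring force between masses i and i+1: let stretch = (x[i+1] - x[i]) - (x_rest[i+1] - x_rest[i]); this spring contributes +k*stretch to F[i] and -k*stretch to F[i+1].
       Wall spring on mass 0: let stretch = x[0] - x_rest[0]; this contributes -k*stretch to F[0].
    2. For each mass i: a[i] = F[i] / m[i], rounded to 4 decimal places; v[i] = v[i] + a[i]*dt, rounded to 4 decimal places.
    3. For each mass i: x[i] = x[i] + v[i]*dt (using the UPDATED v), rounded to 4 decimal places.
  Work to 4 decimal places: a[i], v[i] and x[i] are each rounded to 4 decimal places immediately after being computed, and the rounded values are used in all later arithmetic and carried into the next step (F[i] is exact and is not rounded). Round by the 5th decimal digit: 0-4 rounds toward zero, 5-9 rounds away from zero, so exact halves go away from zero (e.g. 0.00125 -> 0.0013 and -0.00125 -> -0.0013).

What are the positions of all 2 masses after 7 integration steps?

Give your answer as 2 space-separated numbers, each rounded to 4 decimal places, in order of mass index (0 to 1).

Answer: 2.8048 9.1251

Derivation:
Step 0: x=[5.0000 7.0000] v=[0.0000 0.0000]
Step 1: x=[3.5000 8.0000] v=[-3.0000 2.0000]
Step 2: x=[2.5000 8.7500] v=[-2.0000 1.5000]
Step 3: x=[3.3750 8.3750] v=[1.7500 -0.7500]
Step 4: x=[5.0625 7.5000] v=[3.3750 -1.7500]
Step 5: x=[5.4375 7.4063] v=[0.7500 -0.1875]
Step 6: x=[4.0782 8.3282] v=[-2.7187 1.8437]
Step 7: x=[2.8048 9.1251] v=[-2.5469 1.5937]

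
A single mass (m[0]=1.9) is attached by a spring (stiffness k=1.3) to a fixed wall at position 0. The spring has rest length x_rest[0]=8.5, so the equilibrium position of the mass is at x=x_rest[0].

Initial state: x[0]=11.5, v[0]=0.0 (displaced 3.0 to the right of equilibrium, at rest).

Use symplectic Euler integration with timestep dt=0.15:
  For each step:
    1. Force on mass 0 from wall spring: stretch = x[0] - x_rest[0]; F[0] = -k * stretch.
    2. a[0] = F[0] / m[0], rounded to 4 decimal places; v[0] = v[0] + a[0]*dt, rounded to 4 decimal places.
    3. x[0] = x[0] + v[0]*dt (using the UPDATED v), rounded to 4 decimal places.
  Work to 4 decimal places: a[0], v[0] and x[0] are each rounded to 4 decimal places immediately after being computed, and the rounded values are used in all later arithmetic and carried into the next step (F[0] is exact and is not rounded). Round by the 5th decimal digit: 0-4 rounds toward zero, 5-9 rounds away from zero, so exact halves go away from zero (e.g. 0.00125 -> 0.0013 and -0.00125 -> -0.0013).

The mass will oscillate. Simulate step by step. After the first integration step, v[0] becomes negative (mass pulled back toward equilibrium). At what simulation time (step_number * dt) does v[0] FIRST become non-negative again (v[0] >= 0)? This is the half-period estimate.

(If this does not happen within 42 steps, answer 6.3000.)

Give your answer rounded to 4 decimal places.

Answer: 3.9000

Derivation:
Step 0: x=[11.5000] v=[0.0000]
Step 1: x=[11.4538] v=[-0.3079]
Step 2: x=[11.3621] v=[-0.6111]
Step 3: x=[11.2264] v=[-0.9048]
Step 4: x=[11.0487] v=[-1.1846]
Step 5: x=[10.8318] v=[-1.4462]
Step 6: x=[10.5790] v=[-1.6855]
Step 7: x=[10.2942] v=[-1.8989]
Step 8: x=[9.9818] v=[-2.0830]
Step 9: x=[9.6465] v=[-2.2351]
Step 10: x=[9.2936] v=[-2.3528]
Step 11: x=[8.9285] v=[-2.4343]
Step 12: x=[8.5568] v=[-2.4783]
Step 13: x=[8.1842] v=[-2.4841]
Step 14: x=[7.8164] v=[-2.4517]
Step 15: x=[7.4592] v=[-2.3815]
Step 16: x=[7.1180] v=[-2.2747]
Step 17: x=[6.7981] v=[-2.1329]
Step 18: x=[6.5044] v=[-1.9582]
Step 19: x=[6.2414] v=[-1.7534]
Step 20: x=[6.0132] v=[-1.5216]
Step 21: x=[5.8232] v=[-1.2664]
Step 22: x=[5.6744] v=[-0.9917]
Step 23: x=[5.5691] v=[-0.7017]
Step 24: x=[5.5090] v=[-0.4009]
Step 25: x=[5.4949] v=[-0.0939]
Step 26: x=[5.5271] v=[0.2145]
First v>=0 after going negative at step 26, time=3.9000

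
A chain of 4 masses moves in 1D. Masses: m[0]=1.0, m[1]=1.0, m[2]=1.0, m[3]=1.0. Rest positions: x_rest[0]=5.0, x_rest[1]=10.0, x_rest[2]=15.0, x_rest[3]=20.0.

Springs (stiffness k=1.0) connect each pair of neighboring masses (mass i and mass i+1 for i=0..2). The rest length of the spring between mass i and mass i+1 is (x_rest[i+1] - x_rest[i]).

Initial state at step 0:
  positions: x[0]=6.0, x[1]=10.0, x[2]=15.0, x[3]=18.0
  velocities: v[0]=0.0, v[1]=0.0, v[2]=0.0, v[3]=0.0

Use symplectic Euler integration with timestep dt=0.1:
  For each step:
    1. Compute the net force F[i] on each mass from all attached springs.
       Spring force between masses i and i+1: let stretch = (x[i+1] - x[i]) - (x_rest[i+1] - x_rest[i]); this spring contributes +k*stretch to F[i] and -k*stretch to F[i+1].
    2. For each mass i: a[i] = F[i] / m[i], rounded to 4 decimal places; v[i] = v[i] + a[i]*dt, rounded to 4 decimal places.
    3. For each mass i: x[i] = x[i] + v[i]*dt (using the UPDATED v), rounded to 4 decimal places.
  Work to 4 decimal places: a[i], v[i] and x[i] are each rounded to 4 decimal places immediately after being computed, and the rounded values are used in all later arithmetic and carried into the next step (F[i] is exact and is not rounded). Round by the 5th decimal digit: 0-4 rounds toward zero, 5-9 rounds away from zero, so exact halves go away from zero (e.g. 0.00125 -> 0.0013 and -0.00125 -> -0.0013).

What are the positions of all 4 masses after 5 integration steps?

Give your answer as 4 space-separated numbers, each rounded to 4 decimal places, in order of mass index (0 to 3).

Answer: 5.8569 10.1330 14.7239 18.2863

Derivation:
Step 0: x=[6.0000 10.0000 15.0000 18.0000] v=[0.0000 0.0000 0.0000 0.0000]
Step 1: x=[5.9900 10.0100 14.9800 18.0200] v=[-0.1000 0.1000 -0.2000 0.2000]
Step 2: x=[5.9702 10.0295 14.9407 18.0596] v=[-0.1980 0.1950 -0.3930 0.3960]
Step 3: x=[5.9410 10.0575 14.8835 18.1180] v=[-0.2921 0.2802 -0.5722 0.5841]
Step 4: x=[5.9030 10.0926 14.8104 18.1941] v=[-0.3805 0.3512 -0.7314 0.7607]
Step 5: x=[5.8569 10.1330 14.7239 18.2863] v=[-0.4615 0.4040 -0.8648 0.9223]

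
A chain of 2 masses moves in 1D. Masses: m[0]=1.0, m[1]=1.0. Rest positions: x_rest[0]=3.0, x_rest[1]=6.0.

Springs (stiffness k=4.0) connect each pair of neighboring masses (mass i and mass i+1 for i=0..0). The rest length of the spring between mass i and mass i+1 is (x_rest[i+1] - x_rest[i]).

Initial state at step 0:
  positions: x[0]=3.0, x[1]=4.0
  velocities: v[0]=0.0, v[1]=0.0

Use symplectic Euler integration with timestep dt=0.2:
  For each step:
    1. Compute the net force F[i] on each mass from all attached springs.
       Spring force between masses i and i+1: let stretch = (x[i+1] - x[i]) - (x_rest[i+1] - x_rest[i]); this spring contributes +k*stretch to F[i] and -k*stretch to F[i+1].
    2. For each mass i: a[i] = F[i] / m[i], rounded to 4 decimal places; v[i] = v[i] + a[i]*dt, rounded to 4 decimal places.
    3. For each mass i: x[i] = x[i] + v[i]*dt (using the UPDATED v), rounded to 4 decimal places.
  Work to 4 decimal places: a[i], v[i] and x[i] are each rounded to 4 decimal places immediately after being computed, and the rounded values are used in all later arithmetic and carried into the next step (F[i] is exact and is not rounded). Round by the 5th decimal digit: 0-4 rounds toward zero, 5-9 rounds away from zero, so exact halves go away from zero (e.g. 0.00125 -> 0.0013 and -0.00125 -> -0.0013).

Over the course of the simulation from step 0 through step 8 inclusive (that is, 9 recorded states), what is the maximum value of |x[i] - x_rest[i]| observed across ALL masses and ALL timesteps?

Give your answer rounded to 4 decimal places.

Answer: 2.0425

Derivation:
Step 0: x=[3.0000 4.0000] v=[0.0000 0.0000]
Step 1: x=[2.6800 4.3200] v=[-1.6000 1.6000]
Step 2: x=[2.1424 4.8576] v=[-2.6880 2.6880]
Step 3: x=[1.5592 5.4408] v=[-2.9158 2.9158]
Step 4: x=[1.1171 5.8829] v=[-2.2105 2.2105]
Step 5: x=[0.9575 6.0425] v=[-0.7979 0.7979]
Step 6: x=[1.1315 5.8685] v=[0.8701 -0.8701]
Step 7: x=[1.5834 5.4166] v=[2.2597 -2.2597]
Step 8: x=[2.1687 4.8313] v=[2.9263 -2.9263]
Max displacement = 2.0425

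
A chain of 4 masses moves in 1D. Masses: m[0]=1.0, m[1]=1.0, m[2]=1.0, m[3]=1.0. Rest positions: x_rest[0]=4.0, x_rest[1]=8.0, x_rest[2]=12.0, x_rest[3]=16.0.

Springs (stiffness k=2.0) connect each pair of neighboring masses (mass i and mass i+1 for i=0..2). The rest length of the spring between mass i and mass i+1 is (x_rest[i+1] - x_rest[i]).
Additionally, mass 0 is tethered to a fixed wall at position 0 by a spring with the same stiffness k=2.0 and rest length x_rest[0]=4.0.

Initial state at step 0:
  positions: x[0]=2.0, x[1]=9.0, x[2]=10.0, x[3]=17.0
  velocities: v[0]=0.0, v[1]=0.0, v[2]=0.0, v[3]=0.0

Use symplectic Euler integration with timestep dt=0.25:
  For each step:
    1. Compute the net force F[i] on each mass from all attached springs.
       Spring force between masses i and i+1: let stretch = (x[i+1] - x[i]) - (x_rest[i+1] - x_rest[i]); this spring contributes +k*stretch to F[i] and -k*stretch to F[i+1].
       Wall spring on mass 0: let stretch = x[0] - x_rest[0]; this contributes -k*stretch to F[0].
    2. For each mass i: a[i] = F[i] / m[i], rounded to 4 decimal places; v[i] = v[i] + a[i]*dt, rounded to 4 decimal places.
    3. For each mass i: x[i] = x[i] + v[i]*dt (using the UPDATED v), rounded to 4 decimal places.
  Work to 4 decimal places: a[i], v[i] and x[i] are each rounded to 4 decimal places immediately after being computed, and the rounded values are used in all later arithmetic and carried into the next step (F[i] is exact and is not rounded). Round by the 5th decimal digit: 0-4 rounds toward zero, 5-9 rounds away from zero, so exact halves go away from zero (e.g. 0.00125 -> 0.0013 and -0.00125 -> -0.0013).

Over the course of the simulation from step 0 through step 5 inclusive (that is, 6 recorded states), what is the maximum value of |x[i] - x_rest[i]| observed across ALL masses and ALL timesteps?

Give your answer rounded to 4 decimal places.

Answer: 2.1721

Derivation:
Step 0: x=[2.0000 9.0000 10.0000 17.0000] v=[0.0000 0.0000 0.0000 0.0000]
Step 1: x=[2.6250 8.2500 10.7500 16.6250] v=[2.5000 -3.0000 3.0000 -1.5000]
Step 2: x=[3.6250 7.1094 11.9219 16.0156] v=[4.0000 -4.5625 4.6875 -2.4375]
Step 3: x=[4.6074 6.1348 13.0039 15.3945] v=[3.9297 -3.8985 4.3281 -2.4844]
Step 4: x=[5.2048 5.8279 13.5261 14.9746] v=[2.3897 -1.2277 2.0889 -1.6797]
Step 5: x=[5.2295 6.4054 13.2671 14.8736] v=[0.0989 2.3099 -1.0360 -0.4040]
Max displacement = 2.1721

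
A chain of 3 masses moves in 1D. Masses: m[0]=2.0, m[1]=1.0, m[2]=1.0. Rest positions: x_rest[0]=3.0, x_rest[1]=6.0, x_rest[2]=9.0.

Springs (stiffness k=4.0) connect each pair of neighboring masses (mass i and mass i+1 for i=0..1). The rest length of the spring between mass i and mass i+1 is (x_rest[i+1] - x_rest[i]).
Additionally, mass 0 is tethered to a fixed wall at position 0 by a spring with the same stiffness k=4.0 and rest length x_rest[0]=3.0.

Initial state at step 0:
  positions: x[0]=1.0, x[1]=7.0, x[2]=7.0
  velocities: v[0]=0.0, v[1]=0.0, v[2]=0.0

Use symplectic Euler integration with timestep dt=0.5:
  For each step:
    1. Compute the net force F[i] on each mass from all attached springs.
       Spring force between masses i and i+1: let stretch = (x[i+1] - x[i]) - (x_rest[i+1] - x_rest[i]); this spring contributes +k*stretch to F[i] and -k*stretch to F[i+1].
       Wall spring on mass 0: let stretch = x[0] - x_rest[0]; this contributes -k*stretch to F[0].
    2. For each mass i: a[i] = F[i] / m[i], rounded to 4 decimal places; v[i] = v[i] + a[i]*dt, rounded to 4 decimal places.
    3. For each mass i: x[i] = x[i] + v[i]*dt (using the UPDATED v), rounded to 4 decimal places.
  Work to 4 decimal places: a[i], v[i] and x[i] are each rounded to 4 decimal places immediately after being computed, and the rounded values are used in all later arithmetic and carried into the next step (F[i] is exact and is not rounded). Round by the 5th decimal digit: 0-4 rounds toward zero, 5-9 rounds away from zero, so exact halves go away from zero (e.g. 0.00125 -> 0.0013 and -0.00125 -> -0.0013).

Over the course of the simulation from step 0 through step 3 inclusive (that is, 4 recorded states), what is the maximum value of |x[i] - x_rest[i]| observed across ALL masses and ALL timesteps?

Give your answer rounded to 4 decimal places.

Answer: 5.0000

Derivation:
Step 0: x=[1.0000 7.0000 7.0000] v=[0.0000 0.0000 0.0000]
Step 1: x=[3.5000 1.0000 10.0000] v=[5.0000 -12.0000 6.0000]
Step 2: x=[3.0000 6.5000 7.0000] v=[-1.0000 11.0000 -6.0000]
Step 3: x=[2.7500 9.0000 6.5000] v=[-0.5000 5.0000 -1.0000]
Max displacement = 5.0000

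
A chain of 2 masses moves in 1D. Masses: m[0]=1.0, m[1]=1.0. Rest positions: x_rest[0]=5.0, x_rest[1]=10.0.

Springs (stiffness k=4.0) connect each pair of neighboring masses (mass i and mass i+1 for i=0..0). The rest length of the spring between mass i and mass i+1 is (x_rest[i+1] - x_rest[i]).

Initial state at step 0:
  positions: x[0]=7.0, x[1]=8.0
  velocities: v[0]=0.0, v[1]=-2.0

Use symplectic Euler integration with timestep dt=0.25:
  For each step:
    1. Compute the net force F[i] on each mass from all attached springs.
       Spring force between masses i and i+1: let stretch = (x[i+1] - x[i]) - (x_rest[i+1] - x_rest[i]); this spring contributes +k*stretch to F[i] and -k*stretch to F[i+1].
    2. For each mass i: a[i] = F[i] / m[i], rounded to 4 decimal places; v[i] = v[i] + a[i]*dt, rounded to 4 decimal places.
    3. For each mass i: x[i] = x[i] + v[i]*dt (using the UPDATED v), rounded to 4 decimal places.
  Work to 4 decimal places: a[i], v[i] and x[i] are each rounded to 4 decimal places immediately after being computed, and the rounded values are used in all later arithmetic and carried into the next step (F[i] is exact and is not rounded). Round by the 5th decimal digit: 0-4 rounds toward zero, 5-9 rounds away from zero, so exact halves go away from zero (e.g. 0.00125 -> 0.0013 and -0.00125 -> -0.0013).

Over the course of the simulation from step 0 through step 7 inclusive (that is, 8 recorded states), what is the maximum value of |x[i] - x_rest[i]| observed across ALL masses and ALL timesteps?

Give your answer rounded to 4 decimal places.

Answer: 3.0312

Derivation:
Step 0: x=[7.0000 8.0000] v=[0.0000 -2.0000]
Step 1: x=[6.0000 8.5000] v=[-4.0000 2.0000]
Step 2: x=[4.3750 9.6250] v=[-6.5000 4.5000]
Step 3: x=[2.8125 10.6875] v=[-6.2500 4.2500]
Step 4: x=[1.9688 11.0313] v=[-3.3750 1.3750]
Step 5: x=[2.1407 10.3594] v=[0.6875 -2.6875]
Step 6: x=[3.1173 8.8829] v=[3.9062 -5.9062]
Step 7: x=[4.2853 7.2150] v=[4.6718 -6.6718]
Max displacement = 3.0312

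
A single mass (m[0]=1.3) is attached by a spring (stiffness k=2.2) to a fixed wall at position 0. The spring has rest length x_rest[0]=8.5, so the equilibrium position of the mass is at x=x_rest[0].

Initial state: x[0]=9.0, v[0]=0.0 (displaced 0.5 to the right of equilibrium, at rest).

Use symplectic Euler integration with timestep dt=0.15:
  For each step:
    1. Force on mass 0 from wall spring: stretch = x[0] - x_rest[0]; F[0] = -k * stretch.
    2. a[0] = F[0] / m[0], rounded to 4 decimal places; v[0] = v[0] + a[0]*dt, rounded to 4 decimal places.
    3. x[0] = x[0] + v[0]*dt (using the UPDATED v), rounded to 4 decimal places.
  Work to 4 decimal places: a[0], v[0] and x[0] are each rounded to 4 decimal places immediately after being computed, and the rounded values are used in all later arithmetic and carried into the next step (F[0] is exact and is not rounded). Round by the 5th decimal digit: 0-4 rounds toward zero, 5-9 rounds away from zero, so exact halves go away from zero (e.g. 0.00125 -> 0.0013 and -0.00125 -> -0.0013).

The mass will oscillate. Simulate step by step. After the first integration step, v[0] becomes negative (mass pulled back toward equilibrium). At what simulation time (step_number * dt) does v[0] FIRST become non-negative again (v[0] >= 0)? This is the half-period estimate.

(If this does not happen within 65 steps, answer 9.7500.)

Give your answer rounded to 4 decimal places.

Step 0: x=[9.0000] v=[0.0000]
Step 1: x=[8.9810] v=[-0.1269]
Step 2: x=[8.9437] v=[-0.2490]
Step 3: x=[8.8895] v=[-0.3616]
Step 4: x=[8.8204] v=[-0.4605]
Step 5: x=[8.7391] v=[-0.5418]
Step 6: x=[8.6487] v=[-0.6025]
Step 7: x=[8.5527] v=[-0.6402]
Step 8: x=[8.4547] v=[-0.6536]
Step 9: x=[8.3584] v=[-0.6421]
Step 10: x=[8.2675] v=[-0.6062]
Step 11: x=[8.1854] v=[-0.5472]
Step 12: x=[8.1153] v=[-0.4673]
Step 13: x=[8.0598] v=[-0.3697]
Step 14: x=[8.0211] v=[-0.2580]
Step 15: x=[8.0006] v=[-0.1364]
Step 16: x=[7.9992] v=[-0.0096]
Step 17: x=[8.0168] v=[0.1175]
First v>=0 after going negative at step 17, time=2.5500

Answer: 2.5500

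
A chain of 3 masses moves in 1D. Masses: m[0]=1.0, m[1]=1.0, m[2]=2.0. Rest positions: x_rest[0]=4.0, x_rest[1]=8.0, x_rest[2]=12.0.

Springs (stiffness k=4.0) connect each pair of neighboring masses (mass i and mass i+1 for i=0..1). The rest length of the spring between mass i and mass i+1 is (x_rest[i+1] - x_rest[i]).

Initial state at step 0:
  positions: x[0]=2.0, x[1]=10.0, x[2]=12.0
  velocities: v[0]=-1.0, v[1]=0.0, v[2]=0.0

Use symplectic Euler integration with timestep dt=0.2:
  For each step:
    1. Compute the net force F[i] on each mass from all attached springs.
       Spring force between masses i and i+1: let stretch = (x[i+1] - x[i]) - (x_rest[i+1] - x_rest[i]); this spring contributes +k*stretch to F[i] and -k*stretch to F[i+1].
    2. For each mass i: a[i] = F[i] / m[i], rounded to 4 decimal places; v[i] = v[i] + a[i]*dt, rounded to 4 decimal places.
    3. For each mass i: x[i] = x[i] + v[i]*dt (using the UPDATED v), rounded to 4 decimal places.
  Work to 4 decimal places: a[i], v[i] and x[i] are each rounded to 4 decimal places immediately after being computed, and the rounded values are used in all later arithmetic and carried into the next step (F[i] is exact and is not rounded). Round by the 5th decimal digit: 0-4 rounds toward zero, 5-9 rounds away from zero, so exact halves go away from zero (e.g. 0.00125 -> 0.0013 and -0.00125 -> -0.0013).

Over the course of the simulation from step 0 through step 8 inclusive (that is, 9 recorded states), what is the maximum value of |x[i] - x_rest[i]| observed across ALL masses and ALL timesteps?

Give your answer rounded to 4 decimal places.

Step 0: x=[2.0000 10.0000 12.0000] v=[-1.0000 0.0000 0.0000]
Step 1: x=[2.4400 9.0400 12.1600] v=[2.2000 -4.8000 0.8000]
Step 2: x=[3.2960 7.5232 12.3904] v=[4.2800 -7.5840 1.1520]
Step 3: x=[4.1884 6.1088 12.5514] v=[4.4618 -7.0720 0.8051]
Step 4: x=[4.7480 5.4180 12.5170] v=[2.7981 -3.4542 -0.1719]
Step 5: x=[4.7748 5.7558 12.2347] v=[0.1341 1.6890 -1.4115]
Step 6: x=[4.3186 6.9733 11.7541] v=[-2.2811 6.0873 -2.4031]
Step 7: x=[3.6471 8.5309 11.2110] v=[-3.3573 7.7882 -2.7154]
Step 8: x=[3.1170 9.7359 10.7735] v=[-2.6503 6.0252 -2.1874]
Max displacement = 2.5820

Answer: 2.5820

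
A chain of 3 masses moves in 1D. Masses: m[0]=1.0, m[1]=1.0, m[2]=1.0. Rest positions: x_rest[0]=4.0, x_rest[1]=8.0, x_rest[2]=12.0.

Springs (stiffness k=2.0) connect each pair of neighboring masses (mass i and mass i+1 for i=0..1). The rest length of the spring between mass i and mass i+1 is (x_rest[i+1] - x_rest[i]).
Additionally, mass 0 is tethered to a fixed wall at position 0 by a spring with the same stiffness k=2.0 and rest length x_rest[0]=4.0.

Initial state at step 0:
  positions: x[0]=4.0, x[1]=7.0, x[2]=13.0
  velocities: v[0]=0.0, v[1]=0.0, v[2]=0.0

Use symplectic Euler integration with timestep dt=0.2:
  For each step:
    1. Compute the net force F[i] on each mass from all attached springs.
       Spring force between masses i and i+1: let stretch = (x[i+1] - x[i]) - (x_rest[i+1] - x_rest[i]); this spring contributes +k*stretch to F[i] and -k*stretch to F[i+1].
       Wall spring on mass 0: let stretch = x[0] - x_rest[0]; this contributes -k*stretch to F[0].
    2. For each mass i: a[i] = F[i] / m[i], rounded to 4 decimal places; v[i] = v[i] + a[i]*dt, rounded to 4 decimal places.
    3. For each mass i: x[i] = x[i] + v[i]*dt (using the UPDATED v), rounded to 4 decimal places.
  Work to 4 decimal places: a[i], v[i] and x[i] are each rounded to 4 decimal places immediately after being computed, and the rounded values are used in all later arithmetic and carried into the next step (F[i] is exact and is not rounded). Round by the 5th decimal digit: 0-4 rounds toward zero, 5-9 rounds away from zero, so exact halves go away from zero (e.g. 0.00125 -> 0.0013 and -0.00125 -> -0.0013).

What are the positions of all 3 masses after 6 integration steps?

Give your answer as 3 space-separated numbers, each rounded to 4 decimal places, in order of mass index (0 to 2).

Step 0: x=[4.0000 7.0000 13.0000] v=[0.0000 0.0000 0.0000]
Step 1: x=[3.9200 7.2400 12.8400] v=[-0.4000 1.2000 -0.8000]
Step 2: x=[3.7920 7.6624 12.5520] v=[-0.6400 2.1120 -1.4400]
Step 3: x=[3.6703 8.1663 12.1928] v=[-0.6086 2.5197 -1.7958]
Step 4: x=[3.6146 8.6327 11.8315] v=[-0.2783 2.3319 -1.8064]
Step 5: x=[3.6712 8.9535 11.5343] v=[0.2831 1.6042 -1.4859]
Step 6: x=[3.8567 9.0582 11.3507] v=[0.9275 0.5236 -0.9182]

Answer: 3.8567 9.0582 11.3507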